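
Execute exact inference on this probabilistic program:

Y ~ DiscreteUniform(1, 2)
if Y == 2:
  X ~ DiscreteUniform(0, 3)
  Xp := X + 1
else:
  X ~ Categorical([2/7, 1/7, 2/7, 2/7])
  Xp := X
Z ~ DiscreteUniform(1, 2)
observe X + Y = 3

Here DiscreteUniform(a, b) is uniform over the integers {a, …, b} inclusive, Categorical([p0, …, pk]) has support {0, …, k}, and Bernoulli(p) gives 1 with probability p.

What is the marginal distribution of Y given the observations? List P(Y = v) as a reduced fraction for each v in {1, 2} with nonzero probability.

Enumerate traces; 4 have nonzero weight after conditioning:
  (Y=1, X=2, Z=1) weight 1/14
  (Y=1, X=2, Z=2) weight 1/14
  (Y=2, X=1, Z=1) weight 1/16
  (Y=2, X=1, Z=2) weight 1/16
Group by Y:
  weight(Y=1) = 1/7
  weight(Y=2) = 1/8
Total weight = 1/7 + 1/8 = 15/56
P(Y=1 | obs) = 1/7 / 15/56 = 8/15
P(Y=2 | obs) = 1/8 / 15/56 = 7/15

P(Y=1) = 8/15, P(Y=2) = 7/15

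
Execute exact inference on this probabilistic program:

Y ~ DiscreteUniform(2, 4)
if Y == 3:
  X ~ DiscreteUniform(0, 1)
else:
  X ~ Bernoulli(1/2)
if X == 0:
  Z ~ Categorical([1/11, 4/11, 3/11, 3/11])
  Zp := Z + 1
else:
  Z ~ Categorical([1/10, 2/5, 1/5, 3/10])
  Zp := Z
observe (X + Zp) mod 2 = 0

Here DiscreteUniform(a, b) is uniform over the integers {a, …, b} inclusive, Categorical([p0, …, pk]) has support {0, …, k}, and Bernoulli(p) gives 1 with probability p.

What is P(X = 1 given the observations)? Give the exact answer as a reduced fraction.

P(X = 1 | obs) = 11/21

Enumerate traces; 12 have nonzero weight after conditioning:
  (Y=2, X=0, Z=1) weight 2/33
  (Y=2, X=0, Z=3) weight 1/22
  (Y=2, X=1, Z=1) weight 1/15
  (Y=2, X=1, Z=3) weight 1/20
  (Y=3, X=0, Z=1) weight 2/33
  (Y=3, X=0, Z=3) weight 1/22
  (Y=3, X=1, Z=1) weight 1/15
  (Y=3, X=1, Z=3) weight 1/20
  … 4 more
Group by X:
  weight(X=0) = 7/22
  weight(X=1) = 7/20
Total weight = 7/22 + 7/20 = 147/220
P(X=0 | obs) = 7/22 / 147/220 = 10/21
P(X=1 | obs) = 7/20 / 147/220 = 11/21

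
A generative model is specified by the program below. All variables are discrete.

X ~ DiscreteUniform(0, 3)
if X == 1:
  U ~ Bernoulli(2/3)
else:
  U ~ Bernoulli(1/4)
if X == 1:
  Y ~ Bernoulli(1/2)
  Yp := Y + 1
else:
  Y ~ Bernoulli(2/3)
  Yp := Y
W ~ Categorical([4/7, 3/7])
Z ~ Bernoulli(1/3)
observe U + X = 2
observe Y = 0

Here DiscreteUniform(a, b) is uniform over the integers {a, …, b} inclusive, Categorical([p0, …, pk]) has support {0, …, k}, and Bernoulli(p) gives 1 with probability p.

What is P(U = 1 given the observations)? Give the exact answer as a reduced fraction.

P(U = 1 | obs) = 4/7

Enumerate traces; 8 have nonzero weight after conditioning:
  (X=1, U=1, Y=0, W=0, Z=0) weight 2/63
  (X=1, U=1, Y=0, W=0, Z=1) weight 1/63
  (X=1, U=1, Y=0, W=1, Z=0) weight 1/42
  (X=1, U=1, Y=0, W=1, Z=1) weight 1/84
  (X=2, U=0, Y=0, W=0, Z=0) weight 1/42
  (X=2, U=0, Y=0, W=0, Z=1) weight 1/84
  (X=2, U=0, Y=0, W=1, Z=0) weight 1/56
  (X=2, U=0, Y=0, W=1, Z=1) weight 1/112
Group by U:
  weight(U=0) = 1/16
  weight(U=1) = 1/12
Total weight = 1/16 + 1/12 = 7/48
P(U=0 | obs) = 1/16 / 7/48 = 3/7
P(U=1 | obs) = 1/12 / 7/48 = 4/7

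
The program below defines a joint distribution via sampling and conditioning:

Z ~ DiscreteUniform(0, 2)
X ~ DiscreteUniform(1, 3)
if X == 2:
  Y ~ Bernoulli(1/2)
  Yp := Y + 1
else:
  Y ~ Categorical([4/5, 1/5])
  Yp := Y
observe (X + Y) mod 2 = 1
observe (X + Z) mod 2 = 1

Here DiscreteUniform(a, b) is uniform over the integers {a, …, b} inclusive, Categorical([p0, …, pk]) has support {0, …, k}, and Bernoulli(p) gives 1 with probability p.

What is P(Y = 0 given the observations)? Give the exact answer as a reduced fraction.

P(Y = 0 | obs) = 32/37

Enumerate traces; 5 have nonzero weight after conditioning:
  (Z=0, X=1, Y=0) weight 4/45
  (Z=0, X=3, Y=0) weight 4/45
  (Z=1, X=2, Y=1) weight 1/18
  (Z=2, X=1, Y=0) weight 4/45
  (Z=2, X=3, Y=0) weight 4/45
Group by Y:
  weight(Y=0) = 16/45
  weight(Y=1) = 1/18
Total weight = 16/45 + 1/18 = 37/90
P(Y=0 | obs) = 16/45 / 37/90 = 32/37
P(Y=1 | obs) = 1/18 / 37/90 = 5/37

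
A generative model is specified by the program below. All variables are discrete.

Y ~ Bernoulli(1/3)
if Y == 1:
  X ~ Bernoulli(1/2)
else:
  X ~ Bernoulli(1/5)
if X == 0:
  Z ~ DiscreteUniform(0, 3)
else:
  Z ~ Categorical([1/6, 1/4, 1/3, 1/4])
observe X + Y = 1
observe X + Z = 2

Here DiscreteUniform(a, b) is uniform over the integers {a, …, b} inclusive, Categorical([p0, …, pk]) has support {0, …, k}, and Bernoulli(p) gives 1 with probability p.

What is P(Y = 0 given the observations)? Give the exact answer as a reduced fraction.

Enumerate traces; 2 have nonzero weight after conditioning:
  (Y=0, X=1, Z=1) weight 1/30
  (Y=1, X=0, Z=2) weight 1/24
Group by Y:
  weight(Y=0) = 1/30
  weight(Y=1) = 1/24
Total weight = 1/30 + 1/24 = 3/40
P(Y=0 | obs) = 1/30 / 3/40 = 4/9
P(Y=1 | obs) = 1/24 / 3/40 = 5/9

P(Y = 0 | obs) = 4/9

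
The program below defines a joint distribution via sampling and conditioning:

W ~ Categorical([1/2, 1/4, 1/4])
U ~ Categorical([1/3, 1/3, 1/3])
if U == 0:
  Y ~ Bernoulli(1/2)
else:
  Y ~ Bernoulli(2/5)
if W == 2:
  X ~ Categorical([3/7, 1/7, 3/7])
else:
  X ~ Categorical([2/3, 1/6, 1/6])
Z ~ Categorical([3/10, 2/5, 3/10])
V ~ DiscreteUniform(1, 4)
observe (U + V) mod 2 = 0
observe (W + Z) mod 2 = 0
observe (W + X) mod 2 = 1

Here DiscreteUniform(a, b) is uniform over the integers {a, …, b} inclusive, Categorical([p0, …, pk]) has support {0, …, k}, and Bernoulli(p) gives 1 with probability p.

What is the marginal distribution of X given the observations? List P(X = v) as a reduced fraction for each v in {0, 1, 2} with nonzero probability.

P(X=0) = 28/65, P(X=1) = 6/13, P(X=2) = 7/65

Enumerate traces; 72 have nonzero weight after conditioning:
  (W=0, U=0, Y=0, X=1, Z=0, V=2) weight 1/960
  (W=0, U=0, Y=0, X=1, Z=0, V=4) weight 1/960
  (W=0, U=0, Y=0, X=1, Z=2, V=2) weight 1/960
  (W=0, U=0, Y=0, X=1, Z=2, V=4) weight 1/960
  (W=0, U=0, Y=1, X=1, Z=0, V=2) weight 1/960
  (W=0, U=0, Y=1, X=1, Z=0, V=4) weight 1/960
  (W=0, U=0, Y=1, X=1, Z=2, V=2) weight 1/960
  (W=0, U=0, Y=1, X=1, Z=2, V=4) weight 1/960
  (W=1, U=0, Y=0, X=0, Z=1, V=2) weight 1/360
  (W=1, U=0, Y=0, X=2, Z=1, V=2) weight 1/1440
  … 62 more
Group by X:
  weight(X=0) = 1/30
  weight(X=1) = 1/28
  weight(X=2) = 1/120
Total weight = 1/30 + 1/28 + 1/120 = 13/168
P(X=0 | obs) = 1/30 / 13/168 = 28/65
P(X=1 | obs) = 1/28 / 13/168 = 6/13
P(X=2 | obs) = 1/120 / 13/168 = 7/65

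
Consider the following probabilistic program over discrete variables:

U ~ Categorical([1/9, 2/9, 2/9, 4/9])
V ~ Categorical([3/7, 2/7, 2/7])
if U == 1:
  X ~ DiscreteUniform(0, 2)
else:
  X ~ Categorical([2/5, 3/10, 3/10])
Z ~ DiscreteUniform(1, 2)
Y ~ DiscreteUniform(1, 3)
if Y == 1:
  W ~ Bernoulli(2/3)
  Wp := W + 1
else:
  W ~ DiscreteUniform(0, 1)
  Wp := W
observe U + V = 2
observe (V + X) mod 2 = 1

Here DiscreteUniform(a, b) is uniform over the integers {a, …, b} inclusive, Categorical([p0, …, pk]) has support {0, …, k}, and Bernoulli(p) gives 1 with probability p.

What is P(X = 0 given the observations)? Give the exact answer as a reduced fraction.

Enumerate traces; 48 have nonzero weight after conditioning:
  (U=0, V=2, X=1, Z=1, Y=1, W=0) weight 1/1890
  (U=0, V=2, X=1, Z=1, Y=1, W=1) weight 1/945
  (U=0, V=2, X=1, Z=1, Y=2, W=0) weight 1/1260
  (U=0, V=2, X=1, Z=1, Y=2, W=1) weight 1/1260
  (U=0, V=2, X=1, Z=1, Y=3, W=0) weight 1/1260
  (U=0, V=2, X=1, Z=1, Y=3, W=1) weight 1/1260
  (U=0, V=2, X=1, Z=2, Y=1, W=0) weight 1/1890
  (U=0, V=2, X=1, Z=2, Y=1, W=1) weight 1/945
  (U=1, V=1, X=0, Z=1, Y=1, W=0) weight 2/1701
  (U=1, V=1, X=2, Z=1, Y=1, W=0) weight 2/1701
  … 38 more
Group by X:
  weight(X=0) = 4/189
  weight(X=1) = 4/105
  weight(X=2) = 4/189
Total weight = 4/189 + 4/105 + 4/189 = 76/945
P(X=0 | obs) = 4/189 / 76/945 = 5/19
P(X=1 | obs) = 4/105 / 76/945 = 9/19
P(X=2 | obs) = 4/189 / 76/945 = 5/19

P(X = 0 | obs) = 5/19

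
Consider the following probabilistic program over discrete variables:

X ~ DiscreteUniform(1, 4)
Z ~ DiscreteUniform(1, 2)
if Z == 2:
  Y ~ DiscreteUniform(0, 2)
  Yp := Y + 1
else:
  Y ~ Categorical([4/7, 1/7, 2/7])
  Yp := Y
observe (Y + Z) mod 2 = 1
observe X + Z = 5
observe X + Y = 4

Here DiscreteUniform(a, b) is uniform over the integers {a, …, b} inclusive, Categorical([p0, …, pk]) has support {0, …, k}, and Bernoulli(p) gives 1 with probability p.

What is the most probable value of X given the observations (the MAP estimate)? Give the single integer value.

Enumerate traces; 2 have nonzero weight after conditioning:
  (X=3, Z=2, Y=1) weight 1/24
  (X=4, Z=1, Y=0) weight 1/14
Group by X:
  weight(X=3) = 1/24
  weight(X=4) = 1/14
Total weight = 1/24 + 1/14 = 19/168
P(X=3 | obs) = 1/24 / 19/168 = 7/19
P(X=4 | obs) = 1/14 / 19/168 = 12/19
argmax = 4

argmax_v P(X = v | obs) = 4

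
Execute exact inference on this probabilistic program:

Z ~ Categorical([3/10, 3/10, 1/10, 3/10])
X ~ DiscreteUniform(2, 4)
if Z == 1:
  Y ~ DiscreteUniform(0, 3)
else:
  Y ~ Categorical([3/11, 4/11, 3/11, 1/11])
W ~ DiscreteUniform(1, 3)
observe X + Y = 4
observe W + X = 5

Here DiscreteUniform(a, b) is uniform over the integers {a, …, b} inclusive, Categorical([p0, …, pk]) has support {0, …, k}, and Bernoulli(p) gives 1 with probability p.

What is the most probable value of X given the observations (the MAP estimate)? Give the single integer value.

Enumerate traces; 12 have nonzero weight after conditioning:
  (Z=0, X=2, Y=2, W=3) weight 1/110
  (Z=0, X=3, Y=1, W=2) weight 2/165
  (Z=0, X=4, Y=0, W=1) weight 1/110
  (Z=1, X=2, Y=2, W=3) weight 1/120
  (Z=1, X=3, Y=1, W=2) weight 1/120
  (Z=1, X=4, Y=0, W=1) weight 1/120
  (Z=2, X=2, Y=2, W=3) weight 1/330
  (Z=2, X=3, Y=1, W=2) weight 2/495
  … 4 more
Group by X:
  weight(X=2) = 13/440
  weight(X=3) = 29/792
  weight(X=4) = 13/440
Total weight = 13/440 + 29/792 + 13/440 = 379/3960
P(X=2 | obs) = 13/440 / 379/3960 = 117/379
P(X=3 | obs) = 29/792 / 379/3960 = 145/379
P(X=4 | obs) = 13/440 / 379/3960 = 117/379
argmax = 3

argmax_v P(X = v | obs) = 3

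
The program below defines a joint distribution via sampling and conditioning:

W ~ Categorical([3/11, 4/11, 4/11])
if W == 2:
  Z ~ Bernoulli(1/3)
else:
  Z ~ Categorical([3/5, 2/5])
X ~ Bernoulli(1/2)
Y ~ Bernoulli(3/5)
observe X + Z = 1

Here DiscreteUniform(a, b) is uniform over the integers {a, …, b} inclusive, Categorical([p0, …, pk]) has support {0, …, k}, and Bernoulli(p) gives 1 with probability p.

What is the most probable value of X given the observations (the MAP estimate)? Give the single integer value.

argmax_v P(X = v | obs) = 1

Enumerate traces; 12 have nonzero weight after conditioning:
  (W=0, Z=0, X=1, Y=0) weight 9/275
  (W=0, Z=0, X=1, Y=1) weight 27/550
  (W=0, Z=1, X=0, Y=0) weight 6/275
  (W=0, Z=1, X=0, Y=1) weight 9/275
  (W=1, Z=0, X=1, Y=0) weight 12/275
  (W=1, Z=0, X=1, Y=1) weight 18/275
  (W=1, Z=1, X=0, Y=0) weight 8/275
  (W=1, Z=1, X=0, Y=1) weight 12/275
  … 4 more
Group by X:
  weight(X=0) = 31/165
  weight(X=1) = 103/330
Total weight = 31/165 + 103/330 = 1/2
P(X=0 | obs) = 31/165 / 1/2 = 62/165
P(X=1 | obs) = 103/330 / 1/2 = 103/165
argmax = 1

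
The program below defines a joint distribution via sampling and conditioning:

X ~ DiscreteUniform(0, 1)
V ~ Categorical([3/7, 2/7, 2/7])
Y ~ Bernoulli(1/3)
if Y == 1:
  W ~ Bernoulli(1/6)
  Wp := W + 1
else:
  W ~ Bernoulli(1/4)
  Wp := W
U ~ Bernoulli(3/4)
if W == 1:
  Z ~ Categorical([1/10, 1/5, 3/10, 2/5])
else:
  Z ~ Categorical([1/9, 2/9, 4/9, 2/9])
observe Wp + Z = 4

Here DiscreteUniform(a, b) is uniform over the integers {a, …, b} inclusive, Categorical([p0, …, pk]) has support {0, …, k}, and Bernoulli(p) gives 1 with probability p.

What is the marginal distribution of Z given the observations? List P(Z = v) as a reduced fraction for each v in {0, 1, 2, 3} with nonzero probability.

P(Z=2) = 27/235, P(Z=3) = 208/235

Enumerate traces; 36 have nonzero weight after conditioning:
  (X=0, V=0, Y=0, W=1, U=0, Z=3) weight 1/280
  (X=0, V=0, Y=0, W=1, U=1, Z=3) weight 3/280
  (X=0, V=0, Y=1, W=0, U=0, Z=3) weight 5/1512
  (X=0, V=0, Y=1, W=0, U=1, Z=3) weight 5/504
  (X=0, V=0, Y=1, W=1, U=0, Z=2) weight 1/1120
  (X=0, V=0, Y=1, W=1, U=1, Z=2) weight 3/1120
  (X=0, V=1, Y=0, W=1, U=0, Z=3) weight 1/420
  (X=0, V=1, Y=0, W=1, U=1, Z=3) weight 1/140
  … 28 more
Group by Z:
  weight(Z=2) = 1/60
  weight(Z=3) = 52/405
Total weight = 1/60 + 52/405 = 47/324
P(Z=2 | obs) = 1/60 / 47/324 = 27/235
P(Z=3 | obs) = 52/405 / 47/324 = 208/235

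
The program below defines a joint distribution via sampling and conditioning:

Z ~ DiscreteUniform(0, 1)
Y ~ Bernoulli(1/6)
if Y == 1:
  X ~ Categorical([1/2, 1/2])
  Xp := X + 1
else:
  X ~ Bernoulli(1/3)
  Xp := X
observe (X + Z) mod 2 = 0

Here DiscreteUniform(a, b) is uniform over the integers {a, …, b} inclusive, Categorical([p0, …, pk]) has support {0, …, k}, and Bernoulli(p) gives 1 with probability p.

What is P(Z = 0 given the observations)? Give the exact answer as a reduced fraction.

Enumerate traces; 4 have nonzero weight after conditioning:
  (Z=0, Y=0, X=0) weight 5/18
  (Z=0, Y=1, X=0) weight 1/24
  (Z=1, Y=0, X=1) weight 5/36
  (Z=1, Y=1, X=1) weight 1/24
Group by Z:
  weight(Z=0) = 23/72
  weight(Z=1) = 13/72
Total weight = 23/72 + 13/72 = 1/2
P(Z=0 | obs) = 23/72 / 1/2 = 23/36
P(Z=1 | obs) = 13/72 / 1/2 = 13/36

P(Z = 0 | obs) = 23/36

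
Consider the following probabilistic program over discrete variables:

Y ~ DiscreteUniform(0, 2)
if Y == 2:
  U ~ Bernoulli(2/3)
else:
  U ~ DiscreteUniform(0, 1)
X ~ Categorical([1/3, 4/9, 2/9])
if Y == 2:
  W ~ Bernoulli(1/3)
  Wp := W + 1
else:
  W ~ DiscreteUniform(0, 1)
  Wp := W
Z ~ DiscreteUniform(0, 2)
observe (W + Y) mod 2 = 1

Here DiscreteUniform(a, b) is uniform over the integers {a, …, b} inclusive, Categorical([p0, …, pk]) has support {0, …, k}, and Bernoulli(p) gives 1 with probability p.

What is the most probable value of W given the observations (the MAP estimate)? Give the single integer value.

Enumerate traces; 54 have nonzero weight after conditioning:
  (Y=0, U=0, X=0, W=1, Z=0) weight 1/108
  (Y=0, U=0, X=0, W=1, Z=1) weight 1/108
  (Y=0, U=0, X=0, W=1, Z=2) weight 1/108
  (Y=0, U=0, X=1, W=1, Z=0) weight 1/81
  (Y=0, U=0, X=1, W=1, Z=1) weight 1/81
  (Y=0, U=0, X=1, W=1, Z=2) weight 1/81
  (Y=0, U=0, X=2, W=1, Z=0) weight 1/162
  (Y=0, U=0, X=2, W=1, Z=1) weight 1/162
  (Y=1, U=0, X=0, W=0, Z=0) weight 1/108
  … 45 more
Group by W:
  weight(W=0) = 1/6
  weight(W=1) = 5/18
Total weight = 1/6 + 5/18 = 4/9
P(W=0 | obs) = 1/6 / 4/9 = 3/8
P(W=1 | obs) = 5/18 / 4/9 = 5/8
argmax = 1

argmax_v P(W = v | obs) = 1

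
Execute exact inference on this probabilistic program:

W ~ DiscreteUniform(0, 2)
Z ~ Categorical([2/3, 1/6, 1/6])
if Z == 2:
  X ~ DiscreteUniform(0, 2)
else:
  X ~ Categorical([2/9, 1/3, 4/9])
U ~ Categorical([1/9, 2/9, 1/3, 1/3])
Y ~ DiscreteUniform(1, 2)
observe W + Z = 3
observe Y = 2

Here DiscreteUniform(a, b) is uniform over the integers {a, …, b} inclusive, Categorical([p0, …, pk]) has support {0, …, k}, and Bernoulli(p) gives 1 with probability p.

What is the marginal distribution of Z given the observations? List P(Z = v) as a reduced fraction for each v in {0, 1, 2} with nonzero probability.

Enumerate traces; 24 have nonzero weight after conditioning:
  (W=1, Z=2, X=0, U=0, Y=2) weight 1/972
  (W=1, Z=2, X=0, U=1, Y=2) weight 1/486
  (W=1, Z=2, X=0, U=2, Y=2) weight 1/324
  (W=1, Z=2, X=0, U=3, Y=2) weight 1/324
  (W=1, Z=2, X=1, U=0, Y=2) weight 1/972
  (W=1, Z=2, X=1, U=1, Y=2) weight 1/486
  (W=1, Z=2, X=1, U=2, Y=2) weight 1/324
  (W=1, Z=2, X=1, U=3, Y=2) weight 1/324
  (W=2, Z=1, X=0, U=0, Y=2) weight 1/1458
  … 15 more
Group by Z:
  weight(Z=1) = 1/36
  weight(Z=2) = 1/36
Total weight = 1/36 + 1/36 = 1/18
P(Z=1 | obs) = 1/36 / 1/18 = 1/2
P(Z=2 | obs) = 1/36 / 1/18 = 1/2

P(Z=1) = 1/2, P(Z=2) = 1/2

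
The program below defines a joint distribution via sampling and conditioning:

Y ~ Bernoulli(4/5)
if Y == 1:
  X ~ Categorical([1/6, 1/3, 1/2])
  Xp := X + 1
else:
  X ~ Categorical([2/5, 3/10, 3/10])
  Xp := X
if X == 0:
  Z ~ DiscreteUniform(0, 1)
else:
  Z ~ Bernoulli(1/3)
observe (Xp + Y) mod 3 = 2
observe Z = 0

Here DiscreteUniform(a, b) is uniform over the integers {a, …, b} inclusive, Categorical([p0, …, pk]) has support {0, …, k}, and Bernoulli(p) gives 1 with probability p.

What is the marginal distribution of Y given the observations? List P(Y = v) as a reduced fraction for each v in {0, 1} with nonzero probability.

Enumerate traces; 2 have nonzero weight after conditioning:
  (Y=0, X=2, Z=0) weight 1/25
  (Y=1, X=0, Z=0) weight 1/15
Group by Y:
  weight(Y=0) = 1/25
  weight(Y=1) = 1/15
Total weight = 1/25 + 1/15 = 8/75
P(Y=0 | obs) = 1/25 / 8/75 = 3/8
P(Y=1 | obs) = 1/15 / 8/75 = 5/8

P(Y=0) = 3/8, P(Y=1) = 5/8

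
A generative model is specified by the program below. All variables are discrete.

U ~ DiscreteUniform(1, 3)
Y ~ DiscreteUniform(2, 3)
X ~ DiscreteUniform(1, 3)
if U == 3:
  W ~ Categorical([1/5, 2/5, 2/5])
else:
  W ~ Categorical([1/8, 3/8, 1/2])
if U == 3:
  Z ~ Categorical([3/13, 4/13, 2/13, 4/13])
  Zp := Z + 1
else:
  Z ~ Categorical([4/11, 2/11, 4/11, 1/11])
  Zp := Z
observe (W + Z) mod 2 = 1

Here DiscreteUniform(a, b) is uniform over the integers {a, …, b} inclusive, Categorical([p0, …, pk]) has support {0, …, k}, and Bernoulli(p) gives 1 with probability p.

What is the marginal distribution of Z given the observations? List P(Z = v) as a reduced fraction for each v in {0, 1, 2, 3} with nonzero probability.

P(Z=0) = 36/139, P(Z=1) = 1178/4031, P(Z=2) = 956/4031, P(Z=3) = 853/4031

Enumerate traces; 108 have nonzero weight after conditioning:
  (U=1, Y=2, X=1, W=0, Z=1) weight 1/792
  (U=1, Y=2, X=1, W=0, Z=3) weight 1/1584
  (U=1, Y=2, X=1, W=1, Z=0) weight 1/132
  (U=1, Y=2, X=1, W=1, Z=2) weight 1/132
  (U=1, Y=2, X=1, W=2, Z=1) weight 1/198
  (U=1, Y=2, X=1, W=2, Z=3) weight 1/396
  (U=1, Y=2, X=2, W=0, Z=1) weight 1/792
  (U=1, Y=2, X=2, W=0, Z=3) weight 1/1584
  … 100 more
Group by Z:
  weight(Z=0) = 87/715
  weight(Z=1) = 589/4290
  weight(Z=2) = 239/2145
  weight(Z=3) = 853/8580
Total weight = 87/715 + 589/4290 + 239/2145 + 853/8580 = 4031/8580
P(Z=0 | obs) = 87/715 / 4031/8580 = 36/139
P(Z=1 | obs) = 589/4290 / 4031/8580 = 1178/4031
P(Z=2 | obs) = 239/2145 / 4031/8580 = 956/4031
P(Z=3 | obs) = 853/8580 / 4031/8580 = 853/4031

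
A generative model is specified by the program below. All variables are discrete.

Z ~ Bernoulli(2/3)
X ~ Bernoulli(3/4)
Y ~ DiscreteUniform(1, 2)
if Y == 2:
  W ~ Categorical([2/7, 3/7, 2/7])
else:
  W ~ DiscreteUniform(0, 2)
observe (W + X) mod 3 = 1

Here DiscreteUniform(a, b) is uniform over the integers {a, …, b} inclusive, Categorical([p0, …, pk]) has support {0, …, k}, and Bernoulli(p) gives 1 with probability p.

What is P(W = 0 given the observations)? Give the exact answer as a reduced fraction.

P(W = 0 | obs) = 39/55

Enumerate traces; 8 have nonzero weight after conditioning:
  (Z=0, X=0, Y=1, W=1) weight 1/72
  (Z=0, X=0, Y=2, W=1) weight 1/56
  (Z=0, X=1, Y=1, W=0) weight 1/24
  (Z=0, X=1, Y=2, W=0) weight 1/28
  (Z=1, X=0, Y=1, W=1) weight 1/36
  (Z=1, X=0, Y=2, W=1) weight 1/28
  (Z=1, X=1, Y=1, W=0) weight 1/12
  (Z=1, X=1, Y=2, W=0) weight 1/14
Group by W:
  weight(W=0) = 13/56
  weight(W=1) = 2/21
Total weight = 13/56 + 2/21 = 55/168
P(W=0 | obs) = 13/56 / 55/168 = 39/55
P(W=1 | obs) = 2/21 / 55/168 = 16/55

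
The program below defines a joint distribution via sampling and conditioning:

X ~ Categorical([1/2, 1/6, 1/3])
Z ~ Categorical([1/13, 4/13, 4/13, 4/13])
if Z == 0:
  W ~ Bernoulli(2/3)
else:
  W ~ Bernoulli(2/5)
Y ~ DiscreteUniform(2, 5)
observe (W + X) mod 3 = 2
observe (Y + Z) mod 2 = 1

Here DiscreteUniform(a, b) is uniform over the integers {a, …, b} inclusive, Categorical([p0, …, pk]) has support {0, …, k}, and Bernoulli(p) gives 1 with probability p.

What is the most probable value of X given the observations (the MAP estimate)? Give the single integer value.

argmax_v P(X = v | obs) = 2

Enumerate traces; 16 have nonzero weight after conditioning:
  (X=1, Z=0, W=1, Y=3) weight 1/468
  (X=1, Z=0, W=1, Y=5) weight 1/468
  (X=1, Z=1, W=1, Y=2) weight 1/195
  (X=1, Z=1, W=1, Y=4) weight 1/195
  (X=1, Z=2, W=1, Y=3) weight 1/195
  (X=1, Z=2, W=1, Y=5) weight 1/195
  (X=1, Z=3, W=1, Y=2) weight 1/195
  (X=1, Z=3, W=1, Y=4) weight 1/195
  (X=2, Z=0, W=0, Y=3) weight 1/468
  … 7 more
Group by X:
  weight(X=1) = 41/1170
  weight(X=2) = 113/1170
Total weight = 41/1170 + 113/1170 = 77/585
P(X=1 | obs) = 41/1170 / 77/585 = 41/154
P(X=2 | obs) = 113/1170 / 77/585 = 113/154
argmax = 2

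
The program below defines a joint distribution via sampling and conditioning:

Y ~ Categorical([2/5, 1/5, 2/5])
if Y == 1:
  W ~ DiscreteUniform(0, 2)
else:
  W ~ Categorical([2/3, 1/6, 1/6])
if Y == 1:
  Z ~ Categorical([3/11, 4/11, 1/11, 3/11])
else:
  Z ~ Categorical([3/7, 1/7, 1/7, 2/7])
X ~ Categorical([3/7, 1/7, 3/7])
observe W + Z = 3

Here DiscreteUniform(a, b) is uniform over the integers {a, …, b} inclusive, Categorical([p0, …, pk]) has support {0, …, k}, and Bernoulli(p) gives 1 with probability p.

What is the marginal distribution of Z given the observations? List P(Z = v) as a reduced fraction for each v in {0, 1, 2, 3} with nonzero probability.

P(Z=1) = 25/138, P(Z=2) = 29/276, P(Z=3) = 197/276

Enumerate traces; 27 have nonzero weight after conditioning:
  (Y=0, W=0, Z=3, X=0) weight 8/245
  (Y=0, W=0, Z=3, X=1) weight 8/735
  (Y=0, W=0, Z=3, X=2) weight 8/245
  (Y=0, W=1, Z=2, X=0) weight 1/245
  (Y=0, W=1, Z=2, X=1) weight 1/735
  (Y=0, W=1, Z=2, X=2) weight 1/245
  (Y=0, W=2, Z=1, X=0) weight 1/245
  (Y=0, W=2, Z=1, X=1) weight 1/735
  … 19 more
Group by Z:
  weight(Z=1) = 10/231
  weight(Z=2) = 29/1155
  weight(Z=3) = 197/1155
Total weight = 10/231 + 29/1155 + 197/1155 = 92/385
P(Z=1 | obs) = 10/231 / 92/385 = 25/138
P(Z=2 | obs) = 29/1155 / 92/385 = 29/276
P(Z=3 | obs) = 197/1155 / 92/385 = 197/276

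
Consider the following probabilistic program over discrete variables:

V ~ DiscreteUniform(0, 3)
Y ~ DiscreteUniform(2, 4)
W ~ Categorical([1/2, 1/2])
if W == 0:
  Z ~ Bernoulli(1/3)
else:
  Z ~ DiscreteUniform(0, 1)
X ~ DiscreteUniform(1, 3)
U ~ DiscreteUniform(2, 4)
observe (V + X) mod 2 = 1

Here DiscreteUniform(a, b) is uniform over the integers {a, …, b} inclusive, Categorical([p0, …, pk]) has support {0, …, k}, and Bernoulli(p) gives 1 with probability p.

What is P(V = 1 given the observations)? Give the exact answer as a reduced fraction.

P(V = 1 | obs) = 1/6

Enumerate traces; 216 have nonzero weight after conditioning:
  (V=0, Y=2, W=0, Z=0, X=1, U=2) weight 1/324
  (V=0, Y=2, W=0, Z=0, X=1, U=3) weight 1/324
  (V=0, Y=2, W=0, Z=0, X=1, U=4) weight 1/324
  (V=0, Y=2, W=0, Z=0, X=3, U=2) weight 1/324
  (V=0, Y=2, W=0, Z=0, X=3, U=3) weight 1/324
  (V=0, Y=2, W=0, Z=0, X=3, U=4) weight 1/324
  (V=0, Y=2, W=0, Z=1, X=1, U=2) weight 1/648
  (V=0, Y=2, W=0, Z=1, X=1, U=3) weight 1/648
  (V=1, Y=2, W=0, Z=0, X=2, U=2) weight 1/324
  (V=2, Y=2, W=0, Z=0, X=1, U=2) weight 1/324
  … 206 more
Group by V:
  weight(V=0) = 1/6
  weight(V=1) = 1/12
  weight(V=2) = 1/6
  weight(V=3) = 1/12
Total weight = 1/6 + 1/12 + 1/6 + 1/12 = 1/2
P(V=0 | obs) = 1/6 / 1/2 = 1/3
P(V=1 | obs) = 1/12 / 1/2 = 1/6
P(V=2 | obs) = 1/6 / 1/2 = 1/3
P(V=3 | obs) = 1/12 / 1/2 = 1/6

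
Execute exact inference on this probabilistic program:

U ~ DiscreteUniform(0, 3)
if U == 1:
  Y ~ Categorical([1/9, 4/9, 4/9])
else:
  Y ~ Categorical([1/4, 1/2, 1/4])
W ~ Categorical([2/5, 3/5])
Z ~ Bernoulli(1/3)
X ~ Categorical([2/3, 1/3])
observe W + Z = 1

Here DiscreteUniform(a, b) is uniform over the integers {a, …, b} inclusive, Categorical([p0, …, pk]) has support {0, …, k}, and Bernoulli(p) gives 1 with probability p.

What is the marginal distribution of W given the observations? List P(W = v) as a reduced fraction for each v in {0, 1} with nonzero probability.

P(W=0) = 1/4, P(W=1) = 3/4

Enumerate traces; 48 have nonzero weight after conditioning:
  (U=0, Y=0, W=0, Z=1, X=0) weight 1/180
  (U=0, Y=0, W=0, Z=1, X=1) weight 1/360
  (U=0, Y=0, W=1, Z=0, X=0) weight 1/60
  (U=0, Y=0, W=1, Z=0, X=1) weight 1/120
  (U=0, Y=1, W=0, Z=1, X=0) weight 1/90
  (U=0, Y=1, W=0, Z=1, X=1) weight 1/180
  (U=0, Y=1, W=1, Z=0, X=0) weight 1/30
  (U=0, Y=1, W=1, Z=0, X=1) weight 1/60
  … 40 more
Group by W:
  weight(W=0) = 2/15
  weight(W=1) = 2/5
Total weight = 2/15 + 2/5 = 8/15
P(W=0 | obs) = 2/15 / 8/15 = 1/4
P(W=1 | obs) = 2/5 / 8/15 = 3/4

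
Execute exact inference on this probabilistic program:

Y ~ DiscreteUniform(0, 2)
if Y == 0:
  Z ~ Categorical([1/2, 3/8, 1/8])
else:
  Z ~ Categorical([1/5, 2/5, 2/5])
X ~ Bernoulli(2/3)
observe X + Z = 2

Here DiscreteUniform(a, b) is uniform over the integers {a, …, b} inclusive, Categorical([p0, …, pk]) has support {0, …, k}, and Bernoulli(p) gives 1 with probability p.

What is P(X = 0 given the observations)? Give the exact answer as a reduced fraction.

P(X = 0 | obs) = 37/131

Enumerate traces; 6 have nonzero weight after conditioning:
  (Y=0, Z=1, X=1) weight 1/12
  (Y=0, Z=2, X=0) weight 1/72
  (Y=1, Z=1, X=1) weight 4/45
  (Y=1, Z=2, X=0) weight 2/45
  (Y=2, Z=1, X=1) weight 4/45
  (Y=2, Z=2, X=0) weight 2/45
Group by X:
  weight(X=0) = 37/360
  weight(X=1) = 47/180
Total weight = 37/360 + 47/180 = 131/360
P(X=0 | obs) = 37/360 / 131/360 = 37/131
P(X=1 | obs) = 47/180 / 131/360 = 94/131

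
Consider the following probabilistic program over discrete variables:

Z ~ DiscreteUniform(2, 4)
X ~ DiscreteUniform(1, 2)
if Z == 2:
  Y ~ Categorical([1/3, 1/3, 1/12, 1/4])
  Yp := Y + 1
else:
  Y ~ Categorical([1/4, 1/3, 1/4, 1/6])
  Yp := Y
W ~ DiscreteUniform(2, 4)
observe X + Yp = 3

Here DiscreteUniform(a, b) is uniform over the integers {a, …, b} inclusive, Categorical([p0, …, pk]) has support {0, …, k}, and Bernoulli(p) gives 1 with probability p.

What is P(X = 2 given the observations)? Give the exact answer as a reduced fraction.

P(X = 2 | obs) = 6/11

Enumerate traces; 18 have nonzero weight after conditioning:
  (Z=2, X=1, Y=1, W=2) weight 1/54
  (Z=2, X=1, Y=1, W=3) weight 1/54
  (Z=2, X=1, Y=1, W=4) weight 1/54
  (Z=2, X=2, Y=0, W=2) weight 1/54
  (Z=2, X=2, Y=0, W=3) weight 1/54
  (Z=2, X=2, Y=0, W=4) weight 1/54
  (Z=3, X=1, Y=2, W=2) weight 1/72
  (Z=3, X=1, Y=2, W=3) weight 1/72
  … 10 more
Group by X:
  weight(X=1) = 5/36
  weight(X=2) = 1/6
Total weight = 5/36 + 1/6 = 11/36
P(X=1 | obs) = 5/36 / 11/36 = 5/11
P(X=2 | obs) = 1/6 / 11/36 = 6/11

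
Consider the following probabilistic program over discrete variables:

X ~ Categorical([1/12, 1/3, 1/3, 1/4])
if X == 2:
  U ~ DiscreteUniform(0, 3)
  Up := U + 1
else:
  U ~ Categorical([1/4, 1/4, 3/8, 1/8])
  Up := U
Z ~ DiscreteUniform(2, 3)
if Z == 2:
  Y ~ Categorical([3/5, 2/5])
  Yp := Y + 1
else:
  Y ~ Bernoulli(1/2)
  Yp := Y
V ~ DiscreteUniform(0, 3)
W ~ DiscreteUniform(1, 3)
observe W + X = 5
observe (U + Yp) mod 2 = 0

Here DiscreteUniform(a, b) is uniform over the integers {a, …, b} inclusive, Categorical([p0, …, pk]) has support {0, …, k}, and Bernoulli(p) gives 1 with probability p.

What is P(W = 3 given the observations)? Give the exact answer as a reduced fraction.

P(W = 3 | obs) = 160/277

Enumerate traces; 64 have nonzero weight after conditioning:
  (X=2, U=0, Z=2, Y=1, V=0, W=3) weight 1/720
  (X=2, U=0, Z=2, Y=1, V=1, W=3) weight 1/720
  (X=2, U=0, Z=2, Y=1, V=2, W=3) weight 1/720
  (X=2, U=0, Z=2, Y=1, V=3, W=3) weight 1/720
  (X=2, U=0, Z=3, Y=0, V=0, W=3) weight 1/576
  (X=2, U=0, Z=3, Y=0, V=1, W=3) weight 1/576
  (X=2, U=0, Z=3, Y=0, V=2, W=3) weight 1/576
  (X=2, U=0, Z=3, Y=0, V=3, W=3) weight 1/576
  (X=3, U=0, Z=2, Y=1, V=0, W=2) weight 1/960
  … 55 more
Group by W:
  weight(W=2) = 13/320
  weight(W=3) = 1/18
Total weight = 13/320 + 1/18 = 277/2880
P(W=2 | obs) = 13/320 / 277/2880 = 117/277
P(W=3 | obs) = 1/18 / 277/2880 = 160/277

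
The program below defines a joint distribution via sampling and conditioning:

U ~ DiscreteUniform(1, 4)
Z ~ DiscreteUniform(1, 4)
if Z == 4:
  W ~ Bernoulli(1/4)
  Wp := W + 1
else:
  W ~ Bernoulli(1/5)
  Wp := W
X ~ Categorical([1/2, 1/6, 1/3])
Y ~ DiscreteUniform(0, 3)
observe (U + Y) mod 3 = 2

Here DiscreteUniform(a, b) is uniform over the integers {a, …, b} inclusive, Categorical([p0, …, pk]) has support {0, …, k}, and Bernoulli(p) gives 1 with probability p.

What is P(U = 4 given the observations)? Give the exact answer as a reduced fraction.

P(U = 4 | obs) = 1/5

Enumerate traces; 120 have nonzero weight after conditioning:
  (U=1, Z=1, W=0, X=0, Y=1) weight 1/160
  (U=1, Z=1, W=0, X=1, Y=1) weight 1/480
  (U=1, Z=1, W=0, X=2, Y=1) weight 1/240
  (U=1, Z=1, W=1, X=0, Y=1) weight 1/640
  (U=1, Z=1, W=1, X=1, Y=1) weight 1/1920
  (U=1, Z=1, W=1, X=2, Y=1) weight 1/960
  (U=1, Z=2, W=0, X=0, Y=1) weight 1/160
  (U=1, Z=2, W=0, X=1, Y=1) weight 1/480
  (U=2, Z=1, W=0, X=0, Y=0) weight 1/160
  (U=3, Z=1, W=0, X=0, Y=2) weight 1/160
  … 110 more
Group by U:
  weight(U=1) = 1/16
  weight(U=2) = 1/8
  weight(U=3) = 1/16
  weight(U=4) = 1/16
Total weight = 1/16 + 1/8 + 1/16 + 1/16 = 5/16
P(U=1 | obs) = 1/16 / 5/16 = 1/5
P(U=2 | obs) = 1/8 / 5/16 = 2/5
P(U=3 | obs) = 1/16 / 5/16 = 1/5
P(U=4 | obs) = 1/16 / 5/16 = 1/5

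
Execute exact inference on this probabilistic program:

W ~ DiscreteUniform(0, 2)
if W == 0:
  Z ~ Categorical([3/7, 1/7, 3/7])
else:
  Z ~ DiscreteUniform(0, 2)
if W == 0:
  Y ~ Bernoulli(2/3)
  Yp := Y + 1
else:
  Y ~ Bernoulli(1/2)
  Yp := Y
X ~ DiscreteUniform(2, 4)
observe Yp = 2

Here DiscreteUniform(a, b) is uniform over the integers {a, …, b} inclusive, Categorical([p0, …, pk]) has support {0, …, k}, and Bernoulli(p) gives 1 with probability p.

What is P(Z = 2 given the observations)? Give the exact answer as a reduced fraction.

P(Z = 2 | obs) = 3/7

Enumerate traces; 9 have nonzero weight after conditioning:
  (W=0, Z=0, Y=1, X=2) weight 2/63
  (W=0, Z=0, Y=1, X=3) weight 2/63
  (W=0, Z=0, Y=1, X=4) weight 2/63
  (W=0, Z=1, Y=1, X=2) weight 2/189
  (W=0, Z=1, Y=1, X=3) weight 2/189
  (W=0, Z=1, Y=1, X=4) weight 2/189
  (W=0, Z=2, Y=1, X=2) weight 2/63
  (W=0, Z=2, Y=1, X=3) weight 2/63
  … 1 more
Group by Z:
  weight(Z=0) = 2/21
  weight(Z=1) = 2/63
  weight(Z=2) = 2/21
Total weight = 2/21 + 2/63 + 2/21 = 2/9
P(Z=0 | obs) = 2/21 / 2/9 = 3/7
P(Z=1 | obs) = 2/63 / 2/9 = 1/7
P(Z=2 | obs) = 2/21 / 2/9 = 3/7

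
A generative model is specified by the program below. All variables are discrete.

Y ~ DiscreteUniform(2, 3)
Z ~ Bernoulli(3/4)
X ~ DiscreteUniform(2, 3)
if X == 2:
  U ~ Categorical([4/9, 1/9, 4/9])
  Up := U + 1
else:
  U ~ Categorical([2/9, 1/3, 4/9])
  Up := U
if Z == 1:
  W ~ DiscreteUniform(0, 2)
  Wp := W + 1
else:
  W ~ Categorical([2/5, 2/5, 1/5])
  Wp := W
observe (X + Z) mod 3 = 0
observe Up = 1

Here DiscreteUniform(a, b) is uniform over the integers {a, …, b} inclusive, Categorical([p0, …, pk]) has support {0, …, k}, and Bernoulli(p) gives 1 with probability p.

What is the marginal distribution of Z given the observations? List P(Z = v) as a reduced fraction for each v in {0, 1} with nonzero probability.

P(Z=0) = 1/5, P(Z=1) = 4/5

Enumerate traces; 12 have nonzero weight after conditioning:
  (Y=2, Z=0, X=3, U=1, W=0) weight 1/120
  (Y=2, Z=0, X=3, U=1, W=1) weight 1/120
  (Y=2, Z=0, X=3, U=1, W=2) weight 1/240
  (Y=2, Z=1, X=2, U=0, W=0) weight 1/36
  (Y=2, Z=1, X=2, U=0, W=1) weight 1/36
  (Y=2, Z=1, X=2, U=0, W=2) weight 1/36
  (Y=3, Z=0, X=3, U=1, W=0) weight 1/120
  (Y=3, Z=0, X=3, U=1, W=1) weight 1/120
  … 4 more
Group by Z:
  weight(Z=0) = 1/24
  weight(Z=1) = 1/6
Total weight = 1/24 + 1/6 = 5/24
P(Z=0 | obs) = 1/24 / 5/24 = 1/5
P(Z=1 | obs) = 1/6 / 5/24 = 4/5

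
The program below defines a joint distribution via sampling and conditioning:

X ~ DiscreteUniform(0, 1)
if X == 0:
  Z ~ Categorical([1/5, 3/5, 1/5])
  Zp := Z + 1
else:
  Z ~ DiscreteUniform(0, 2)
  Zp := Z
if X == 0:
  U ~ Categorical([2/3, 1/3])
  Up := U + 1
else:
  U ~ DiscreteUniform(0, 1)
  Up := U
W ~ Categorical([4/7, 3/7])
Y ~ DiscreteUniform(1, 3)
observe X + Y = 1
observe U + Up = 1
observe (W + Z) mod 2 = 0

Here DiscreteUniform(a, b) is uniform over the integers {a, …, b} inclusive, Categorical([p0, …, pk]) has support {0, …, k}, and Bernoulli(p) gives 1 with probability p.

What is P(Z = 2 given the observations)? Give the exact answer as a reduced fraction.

P(Z = 2 | obs) = 4/17

Enumerate traces; 3 have nonzero weight after conditioning:
  (X=0, Z=0, U=0, W=0, Y=1) weight 4/315
  (X=0, Z=1, U=0, W=1, Y=1) weight 1/35
  (X=0, Z=2, U=0, W=0, Y=1) weight 4/315
Group by Z:
  weight(Z=0) = 4/315
  weight(Z=1) = 1/35
  weight(Z=2) = 4/315
Total weight = 4/315 + 1/35 + 4/315 = 17/315
P(Z=0 | obs) = 4/315 / 17/315 = 4/17
P(Z=1 | obs) = 1/35 / 17/315 = 9/17
P(Z=2 | obs) = 4/315 / 17/315 = 4/17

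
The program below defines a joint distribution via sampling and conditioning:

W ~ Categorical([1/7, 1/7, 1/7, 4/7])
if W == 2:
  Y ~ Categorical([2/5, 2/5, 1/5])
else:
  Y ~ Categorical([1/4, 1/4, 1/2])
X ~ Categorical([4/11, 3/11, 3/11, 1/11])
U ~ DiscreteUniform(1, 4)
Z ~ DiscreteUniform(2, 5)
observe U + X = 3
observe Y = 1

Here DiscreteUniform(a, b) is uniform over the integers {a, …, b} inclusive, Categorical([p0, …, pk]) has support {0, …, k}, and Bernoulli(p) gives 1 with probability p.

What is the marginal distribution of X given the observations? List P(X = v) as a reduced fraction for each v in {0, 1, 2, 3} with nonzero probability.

Enumerate traces; 48 have nonzero weight after conditioning:
  (W=0, Y=1, X=0, U=3, Z=2) weight 1/1232
  (W=0, Y=1, X=0, U=3, Z=3) weight 1/1232
  (W=0, Y=1, X=0, U=3, Z=4) weight 1/1232
  (W=0, Y=1, X=0, U=3, Z=5) weight 1/1232
  (W=0, Y=1, X=1, U=2, Z=2) weight 3/4928
  (W=0, Y=1, X=1, U=2, Z=3) weight 3/4928
  (W=0, Y=1, X=1, U=2, Z=4) weight 3/4928
  (W=0, Y=1, X=1, U=2, Z=5) weight 3/4928
  (W=0, Y=1, X=2, U=1, Z=2) weight 3/4928
  … 39 more
Group by X:
  weight(X=0) = 19/770
  weight(X=1) = 57/3080
  weight(X=2) = 57/3080
Total weight = 19/770 + 57/3080 + 57/3080 = 19/308
P(X=0 | obs) = 19/770 / 19/308 = 2/5
P(X=1 | obs) = 57/3080 / 19/308 = 3/10
P(X=2 | obs) = 57/3080 / 19/308 = 3/10

P(X=0) = 2/5, P(X=1) = 3/10, P(X=2) = 3/10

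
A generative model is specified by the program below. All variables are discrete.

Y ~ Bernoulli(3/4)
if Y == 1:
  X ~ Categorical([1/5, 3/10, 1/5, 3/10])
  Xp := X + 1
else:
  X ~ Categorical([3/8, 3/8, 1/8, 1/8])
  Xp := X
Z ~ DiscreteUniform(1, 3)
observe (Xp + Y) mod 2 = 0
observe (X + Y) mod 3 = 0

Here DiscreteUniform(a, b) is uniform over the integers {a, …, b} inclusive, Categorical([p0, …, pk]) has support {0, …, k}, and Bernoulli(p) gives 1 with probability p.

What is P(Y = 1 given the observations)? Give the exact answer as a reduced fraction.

Enumerate traces; 6 have nonzero weight after conditioning:
  (Y=0, X=0, Z=1) weight 1/32
  (Y=0, X=0, Z=2) weight 1/32
  (Y=0, X=0, Z=3) weight 1/32
  (Y=1, X=2, Z=1) weight 1/20
  (Y=1, X=2, Z=2) weight 1/20
  (Y=1, X=2, Z=3) weight 1/20
Group by Y:
  weight(Y=0) = 3/32
  weight(Y=1) = 3/20
Total weight = 3/32 + 3/20 = 39/160
P(Y=0 | obs) = 3/32 / 39/160 = 5/13
P(Y=1 | obs) = 3/20 / 39/160 = 8/13

P(Y = 1 | obs) = 8/13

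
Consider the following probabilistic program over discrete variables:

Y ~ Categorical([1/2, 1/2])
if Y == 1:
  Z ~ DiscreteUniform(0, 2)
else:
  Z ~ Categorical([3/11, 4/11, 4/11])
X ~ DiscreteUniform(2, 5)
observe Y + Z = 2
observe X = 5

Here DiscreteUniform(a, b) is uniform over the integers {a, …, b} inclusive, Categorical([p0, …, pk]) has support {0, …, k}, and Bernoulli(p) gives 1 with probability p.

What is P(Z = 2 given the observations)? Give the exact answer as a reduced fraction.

Enumerate traces; 2 have nonzero weight after conditioning:
  (Y=0, Z=2, X=5) weight 1/22
  (Y=1, Z=1, X=5) weight 1/24
Group by Z:
  weight(Z=1) = 1/24
  weight(Z=2) = 1/22
Total weight = 1/24 + 1/22 = 23/264
P(Z=1 | obs) = 1/24 / 23/264 = 11/23
P(Z=2 | obs) = 1/22 / 23/264 = 12/23

P(Z = 2 | obs) = 12/23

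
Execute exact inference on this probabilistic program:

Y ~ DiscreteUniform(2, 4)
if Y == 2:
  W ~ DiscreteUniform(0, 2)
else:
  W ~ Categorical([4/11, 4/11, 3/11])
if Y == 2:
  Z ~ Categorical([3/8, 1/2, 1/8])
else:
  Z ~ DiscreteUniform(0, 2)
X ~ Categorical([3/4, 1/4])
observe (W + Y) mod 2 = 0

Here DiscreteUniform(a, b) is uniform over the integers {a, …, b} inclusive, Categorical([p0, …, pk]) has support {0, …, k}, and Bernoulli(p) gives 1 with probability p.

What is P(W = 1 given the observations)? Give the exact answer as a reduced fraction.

Enumerate traces; 30 have nonzero weight after conditioning:
  (Y=2, W=0, Z=0, X=0) weight 1/32
  (Y=2, W=0, Z=0, X=1) weight 1/96
  (Y=2, W=0, Z=1, X=0) weight 1/24
  (Y=2, W=0, Z=1, X=1) weight 1/72
  (Y=2, W=0, Z=2, X=0) weight 1/96
  (Y=2, W=0, Z=2, X=1) weight 1/288
  (Y=2, W=2, Z=0, X=0) weight 1/32
  (Y=2, W=2, Z=0, X=1) weight 1/96
  (Y=3, W=1, Z=0, X=0) weight 1/33
  … 21 more
Group by W:
  weight(W=0) = 23/99
  weight(W=1) = 4/33
  weight(W=2) = 20/99
Total weight = 23/99 + 4/33 + 20/99 = 5/9
P(W=0 | obs) = 23/99 / 5/9 = 23/55
P(W=1 | obs) = 4/33 / 5/9 = 12/55
P(W=2 | obs) = 20/99 / 5/9 = 4/11

P(W = 1 | obs) = 12/55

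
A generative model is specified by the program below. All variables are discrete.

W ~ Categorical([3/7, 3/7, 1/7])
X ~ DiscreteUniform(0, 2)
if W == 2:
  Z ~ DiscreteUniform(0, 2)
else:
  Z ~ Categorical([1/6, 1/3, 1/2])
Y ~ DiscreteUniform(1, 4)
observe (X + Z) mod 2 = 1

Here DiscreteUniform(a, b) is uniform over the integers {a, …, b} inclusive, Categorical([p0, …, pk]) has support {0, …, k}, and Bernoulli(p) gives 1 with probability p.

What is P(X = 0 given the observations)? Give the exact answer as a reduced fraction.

Enumerate traces; 48 have nonzero weight after conditioning:
  (W=0, X=0, Z=1, Y=1) weight 1/84
  (W=0, X=0, Z=1, Y=2) weight 1/84
  (W=0, X=0, Z=1, Y=3) weight 1/84
  (W=0, X=0, Z=1, Y=4) weight 1/84
  (W=0, X=1, Z=0, Y=1) weight 1/168
  (W=0, X=1, Z=0, Y=2) weight 1/168
  (W=0, X=1, Z=0, Y=3) weight 1/168
  (W=0, X=1, Z=0, Y=4) weight 1/168
  (W=0, X=2, Z=1, Y=1) weight 1/84
  … 39 more
Group by X:
  weight(X=0) = 1/9
  weight(X=1) = 2/9
  weight(X=2) = 1/9
Total weight = 1/9 + 2/9 + 1/9 = 4/9
P(X=0 | obs) = 1/9 / 4/9 = 1/4
P(X=1 | obs) = 2/9 / 4/9 = 1/2
P(X=2 | obs) = 1/9 / 4/9 = 1/4

P(X = 0 | obs) = 1/4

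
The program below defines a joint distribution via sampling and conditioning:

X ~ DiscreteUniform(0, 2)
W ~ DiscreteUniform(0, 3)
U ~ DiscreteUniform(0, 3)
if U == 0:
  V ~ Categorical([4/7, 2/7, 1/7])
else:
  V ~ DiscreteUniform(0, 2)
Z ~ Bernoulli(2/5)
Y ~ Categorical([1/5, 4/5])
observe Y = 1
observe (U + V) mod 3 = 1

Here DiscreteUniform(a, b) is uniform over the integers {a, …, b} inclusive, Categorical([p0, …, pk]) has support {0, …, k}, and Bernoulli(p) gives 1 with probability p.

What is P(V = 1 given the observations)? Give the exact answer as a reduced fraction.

Enumerate traces; 96 have nonzero weight after conditioning:
  (X=0, W=0, U=0, V=1, Z=0, Y=1) weight 1/350
  (X=0, W=0, U=0, V=1, Z=1, Y=1) weight 1/525
  (X=0, W=0, U=1, V=0, Z=0, Y=1) weight 1/300
  (X=0, W=0, U=1, V=0, Z=1, Y=1) weight 1/450
  (X=0, W=0, U=2, V=2, Z=0, Y=1) weight 1/300
  (X=0, W=0, U=2, V=2, Z=1, Y=1) weight 1/450
  (X=0, W=0, U=3, V=1, Z=0, Y=1) weight 1/300
  (X=0, W=0, U=3, V=1, Z=1, Y=1) weight 1/450
  … 88 more
Group by V:
  weight(V=0) = 1/15
  weight(V=1) = 13/105
  weight(V=2) = 1/15
Total weight = 1/15 + 13/105 + 1/15 = 9/35
P(V=0 | obs) = 1/15 / 9/35 = 7/27
P(V=1 | obs) = 13/105 / 9/35 = 13/27
P(V=2 | obs) = 1/15 / 9/35 = 7/27

P(V = 1 | obs) = 13/27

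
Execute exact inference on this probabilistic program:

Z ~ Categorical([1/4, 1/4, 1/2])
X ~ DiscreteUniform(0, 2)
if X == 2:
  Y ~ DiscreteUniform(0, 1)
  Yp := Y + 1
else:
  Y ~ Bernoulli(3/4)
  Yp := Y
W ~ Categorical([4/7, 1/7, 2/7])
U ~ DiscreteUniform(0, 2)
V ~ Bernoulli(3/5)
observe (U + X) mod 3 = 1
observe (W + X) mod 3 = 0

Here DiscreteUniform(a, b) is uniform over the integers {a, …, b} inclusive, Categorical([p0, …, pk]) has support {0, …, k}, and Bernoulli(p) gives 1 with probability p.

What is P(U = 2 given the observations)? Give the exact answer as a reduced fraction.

Enumerate traces; 36 have nonzero weight after conditioning:
  (Z=0, X=0, Y=0, W=0, U=1, V=0) weight 1/630
  (Z=0, X=0, Y=0, W=0, U=1, V=1) weight 1/420
  (Z=0, X=0, Y=1, W=0, U=1, V=0) weight 1/210
  (Z=0, X=0, Y=1, W=0, U=1, V=1) weight 1/140
  (Z=0, X=1, Y=0, W=2, U=0, V=0) weight 1/1260
  (Z=0, X=1, Y=0, W=2, U=0, V=1) weight 1/840
  (Z=0, X=1, Y=1, W=2, U=0, V=0) weight 1/420
  (Z=0, X=1, Y=1, W=2, U=0, V=1) weight 1/280
  (Z=0, X=2, Y=0, W=1, U=2, V=0) weight 1/1260
  … 27 more
Group by U:
  weight(U=0) = 2/63
  weight(U=1) = 4/63
  weight(U=2) = 1/63
Total weight = 2/63 + 4/63 + 1/63 = 1/9
P(U=0 | obs) = 2/63 / 1/9 = 2/7
P(U=1 | obs) = 4/63 / 1/9 = 4/7
P(U=2 | obs) = 1/63 / 1/9 = 1/7

P(U = 2 | obs) = 1/7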